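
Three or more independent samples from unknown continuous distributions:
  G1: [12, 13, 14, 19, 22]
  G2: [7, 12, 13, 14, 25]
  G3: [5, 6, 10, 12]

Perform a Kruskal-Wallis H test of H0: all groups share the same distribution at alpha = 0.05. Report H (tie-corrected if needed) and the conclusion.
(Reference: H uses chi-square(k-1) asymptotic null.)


Step 1: Combine all N = 14 observations and assign midranks.
sorted (value, group, rank): (5,G3,1), (6,G3,2), (7,G2,3), (10,G3,4), (12,G1,6), (12,G2,6), (12,G3,6), (13,G1,8.5), (13,G2,8.5), (14,G1,10.5), (14,G2,10.5), (19,G1,12), (22,G1,13), (25,G2,14)
Step 2: Sum ranks within each group.
R_1 = 50 (n_1 = 5)
R_2 = 42 (n_2 = 5)
R_3 = 13 (n_3 = 4)
Step 3: H = 12/(N(N+1)) * sum(R_i^2/n_i) - 3(N+1)
     = 12/(14*15) * (50^2/5 + 42^2/5 + 13^2/4) - 3*15
     = 0.057143 * 895.05 - 45
     = 6.145714.
Step 4: Ties present; correction factor C = 1 - 36/(14^3 - 14) = 0.986813. Corrected H = 6.145714 / 0.986813 = 6.227840.
Step 5: Under H0, H ~ chi^2(2); p-value = 0.044426.
Step 6: alpha = 0.05. reject H0.

H = 6.2278, df = 2, p = 0.044426, reject H0.


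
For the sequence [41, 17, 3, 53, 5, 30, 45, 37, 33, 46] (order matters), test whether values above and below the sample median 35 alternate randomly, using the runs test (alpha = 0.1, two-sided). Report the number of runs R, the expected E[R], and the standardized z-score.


Step 1: Compute median = 35; label A = above, B = below.
Labels in order: ABBABBAABA  (n_A = 5, n_B = 5)
Step 2: Count runs R = 7.
Step 3: Under H0 (random ordering), E[R] = 2*n_A*n_B/(n_A+n_B) + 1 = 2*5*5/10 + 1 = 6.0000.
        Var[R] = 2*n_A*n_B*(2*n_A*n_B - n_A - n_B) / ((n_A+n_B)^2 * (n_A+n_B-1)) = 2000/900 = 2.2222.
        SD[R] = 1.4907.
Step 4: Continuity-corrected z = (R - 0.5 - E[R]) / SD[R] = (7 - 0.5 - 6.0000) / 1.4907 = 0.3354.
Step 5: Two-sided p-value via normal approximation = 2*(1 - Phi(|z|)) = 0.737316.
Step 6: alpha = 0.1. fail to reject H0.

R = 7, z = 0.3354, p = 0.737316, fail to reject H0.


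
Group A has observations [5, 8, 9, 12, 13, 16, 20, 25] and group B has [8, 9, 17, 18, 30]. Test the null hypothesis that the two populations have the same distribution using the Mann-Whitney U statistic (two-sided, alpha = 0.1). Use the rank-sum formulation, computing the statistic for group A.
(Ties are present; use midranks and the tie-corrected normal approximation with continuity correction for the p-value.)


Step 1: Combine and sort all 13 observations; assign midranks.
sorted (value, group): (5,X), (8,X), (8,Y), (9,X), (9,Y), (12,X), (13,X), (16,X), (17,Y), (18,Y), (20,X), (25,X), (30,Y)
ranks: 5->1, 8->2.5, 8->2.5, 9->4.5, 9->4.5, 12->6, 13->7, 16->8, 17->9, 18->10, 20->11, 25->12, 30->13
Step 2: Rank sum for X: R1 = 1 + 2.5 + 4.5 + 6 + 7 + 8 + 11 + 12 = 52.
Step 3: U_X = R1 - n1(n1+1)/2 = 52 - 8*9/2 = 52 - 36 = 16.
       U_Y = n1*n2 - U_X = 40 - 16 = 24.
Step 4: Ties are present, so use the tie-corrected normal approximation (with continuity correction) for the p-value.
Step 5: p-value = 0.607419; compare to alpha = 0.1. fail to reject H0.

U_X = 16, p = 0.607419, fail to reject H0 at alpha = 0.1.


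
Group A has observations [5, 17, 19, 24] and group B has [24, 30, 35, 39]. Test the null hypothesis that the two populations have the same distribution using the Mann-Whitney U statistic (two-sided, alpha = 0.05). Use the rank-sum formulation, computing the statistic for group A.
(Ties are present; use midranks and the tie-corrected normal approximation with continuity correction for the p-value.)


Step 1: Combine and sort all 8 observations; assign midranks.
sorted (value, group): (5,X), (17,X), (19,X), (24,X), (24,Y), (30,Y), (35,Y), (39,Y)
ranks: 5->1, 17->2, 19->3, 24->4.5, 24->4.5, 30->6, 35->7, 39->8
Step 2: Rank sum for X: R1 = 1 + 2 + 3 + 4.5 = 10.5.
Step 3: U_X = R1 - n1(n1+1)/2 = 10.5 - 4*5/2 = 10.5 - 10 = 0.5.
       U_Y = n1*n2 - U_X = 16 - 0.5 = 15.5.
Step 4: Ties are present, so use the tie-corrected normal approximation (with continuity correction) for the p-value.
Step 5: p-value = 0.042066; compare to alpha = 0.05. reject H0.

U_X = 0.5, p = 0.042066, reject H0 at alpha = 0.05.


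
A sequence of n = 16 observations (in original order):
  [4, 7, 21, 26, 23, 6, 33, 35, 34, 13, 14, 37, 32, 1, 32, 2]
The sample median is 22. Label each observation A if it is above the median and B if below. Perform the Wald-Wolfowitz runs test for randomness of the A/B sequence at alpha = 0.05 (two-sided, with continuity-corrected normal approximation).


Step 1: Compute median = 22; label A = above, B = below.
Labels in order: BBBAABAAABBAABAB  (n_A = 8, n_B = 8)
Step 2: Count runs R = 9.
Step 3: Under H0 (random ordering), E[R] = 2*n_A*n_B/(n_A+n_B) + 1 = 2*8*8/16 + 1 = 9.0000.
        Var[R] = 2*n_A*n_B*(2*n_A*n_B - n_A - n_B) / ((n_A+n_B)^2 * (n_A+n_B-1)) = 14336/3840 = 3.7333.
        SD[R] = 1.9322.
Step 4: R = E[R], so z = 0 with no continuity correction.
Step 5: Two-sided p-value via normal approximation = 2*(1 - Phi(|z|)) = 1.000000.
Step 6: alpha = 0.05. fail to reject H0.

R = 9, z = 0.0000, p = 1.000000, fail to reject H0.


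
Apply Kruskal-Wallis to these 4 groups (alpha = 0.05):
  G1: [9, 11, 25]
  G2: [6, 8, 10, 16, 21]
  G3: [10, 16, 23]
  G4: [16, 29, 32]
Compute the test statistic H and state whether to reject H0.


Step 1: Combine all N = 14 observations and assign midranks.
sorted (value, group, rank): (6,G2,1), (8,G2,2), (9,G1,3), (10,G2,4.5), (10,G3,4.5), (11,G1,6), (16,G2,8), (16,G3,8), (16,G4,8), (21,G2,10), (23,G3,11), (25,G1,12), (29,G4,13), (32,G4,14)
Step 2: Sum ranks within each group.
R_1 = 21 (n_1 = 3)
R_2 = 25.5 (n_2 = 5)
R_3 = 23.5 (n_3 = 3)
R_4 = 35 (n_4 = 3)
Step 3: H = 12/(N(N+1)) * sum(R_i^2/n_i) - 3(N+1)
     = 12/(14*15) * (21^2/3 + 25.5^2/5 + 23.5^2/3 + 35^2/3) - 3*15
     = 0.057143 * 869.467 - 45
     = 4.683810.
Step 4: Ties present; correction factor C = 1 - 30/(14^3 - 14) = 0.989011. Corrected H = 4.683810 / 0.989011 = 4.735852.
Step 5: Under H0, H ~ chi^2(3); p-value = 0.192193.
Step 6: alpha = 0.05. fail to reject H0.

H = 4.7359, df = 3, p = 0.192193, fail to reject H0.


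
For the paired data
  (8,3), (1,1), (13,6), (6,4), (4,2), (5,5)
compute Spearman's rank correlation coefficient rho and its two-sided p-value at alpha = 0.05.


Step 1: Rank x and y separately (midranks; no ties here).
rank(x): 8->5, 1->1, 13->6, 6->4, 4->2, 5->3
rank(y): 3->3, 1->1, 6->6, 4->4, 2->2, 5->5
Step 2: d_i = R_x(i) - R_y(i); compute d_i^2.
  (5-3)^2=4, (1-1)^2=0, (6-6)^2=0, (4-4)^2=0, (2-2)^2=0, (3-5)^2=4
sum(d^2) = 8.
Step 3: rho = 1 - 6*8 / (6*(6^2 - 1)) = 1 - 48/210 = 0.771429.
Step 4: Under H0, t = rho * sqrt((n-2)/(1-rho^2)) = 2.4247 ~ t(4).
Step 5: Two-sided p-value from the t-distribution with 4 df = 0.072397.
Step 6: alpha = 0.05. fail to reject H0.

rho = 0.7714, p = 0.072397, fail to reject H0 at alpha = 0.05.


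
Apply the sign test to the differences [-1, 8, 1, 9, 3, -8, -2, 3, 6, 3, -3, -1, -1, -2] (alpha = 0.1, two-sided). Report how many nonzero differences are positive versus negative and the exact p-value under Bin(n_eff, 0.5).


Step 1: Discard zero differences. Original n = 14; n_eff = number of nonzero differences = 14.
Nonzero differences (with sign): -1, +8, +1, +9, +3, -8, -2, +3, +6, +3, -3, -1, -1, -2
Step 2: Count signs: positive = 7, negative = 7.
Step 3: Under H0: P(positive) = 0.5, so the number of positives S ~ Bin(14, 0.5).
Step 4: Two-sided exact p-value = sum of Bin(14,0.5) probabilities at or below the observed probability = 1.000000.
Step 5: alpha = 0.1. fail to reject H0.

n_eff = 14, pos = 7, neg = 7, p = 1.000000, fail to reject H0.


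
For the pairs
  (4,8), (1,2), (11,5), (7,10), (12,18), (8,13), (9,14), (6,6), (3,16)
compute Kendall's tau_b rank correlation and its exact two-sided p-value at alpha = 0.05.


Step 1: Enumerate the 36 unordered pairs (i,j) with i<j and classify each by sign(x_j-x_i) * sign(y_j-y_i).
  (1,2):dx=-3,dy=-6->C; (1,3):dx=+7,dy=-3->D; (1,4):dx=+3,dy=+2->C; (1,5):dx=+8,dy=+10->C
  (1,6):dx=+4,dy=+5->C; (1,7):dx=+5,dy=+6->C; (1,8):dx=+2,dy=-2->D; (1,9):dx=-1,dy=+8->D
  (2,3):dx=+10,dy=+3->C; (2,4):dx=+6,dy=+8->C; (2,5):dx=+11,dy=+16->C; (2,6):dx=+7,dy=+11->C
  (2,7):dx=+8,dy=+12->C; (2,8):dx=+5,dy=+4->C; (2,9):dx=+2,dy=+14->C; (3,4):dx=-4,dy=+5->D
  (3,5):dx=+1,dy=+13->C; (3,6):dx=-3,dy=+8->D; (3,7):dx=-2,dy=+9->D; (3,8):dx=-5,dy=+1->D
  (3,9):dx=-8,dy=+11->D; (4,5):dx=+5,dy=+8->C; (4,6):dx=+1,dy=+3->C; (4,7):dx=+2,dy=+4->C
  (4,8):dx=-1,dy=-4->C; (4,9):dx=-4,dy=+6->D; (5,6):dx=-4,dy=-5->C; (5,7):dx=-3,dy=-4->C
  (5,8):dx=-6,dy=-12->C; (5,9):dx=-9,dy=-2->C; (6,7):dx=+1,dy=+1->C; (6,8):dx=-2,dy=-7->C
  (6,9):dx=-5,dy=+3->D; (7,8):dx=-3,dy=-8->C; (7,9):dx=-6,dy=+2->D; (8,9):dx=-3,dy=+10->D
Step 2: C = 24, D = 12, total pairs = 36.
Step 3: tau = (C - D)/(n(n-1)/2) = (24 - 12)/36 = 0.333333.
Step 4: Exact two-sided p-value (enumerate n! = 362880 permutations of y under H0): p = 0.259518.
Step 5: alpha = 0.05. fail to reject H0.

tau_b = 0.3333 (C=24, D=12), p = 0.259518, fail to reject H0.


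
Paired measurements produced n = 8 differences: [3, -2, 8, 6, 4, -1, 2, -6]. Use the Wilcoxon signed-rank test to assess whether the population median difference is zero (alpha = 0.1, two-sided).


Step 1: Drop any zero differences (none here) and take |d_i|.
|d| = [3, 2, 8, 6, 4, 1, 2, 6]
Step 2: Midrank |d_i| (ties get averaged ranks).
ranks: |3|->4, |2|->2.5, |8|->8, |6|->6.5, |4|->5, |1|->1, |2|->2.5, |6|->6.5
Step 3: Attach original signs; sum ranks with positive sign and with negative sign.
W+ = 4 + 8 + 6.5 + 5 + 2.5 = 26
W- = 2.5 + 1 + 6.5 = 10
(Check: W+ + W- = 36 should equal n(n+1)/2 = 36.)
Step 4: Test statistic W = min(W+, W-) = 10.
Step 5: Ties in |d|, so use the tie-corrected normal approximation.
        E[W] = n(n+1)/4 = 8*9/4 = 18.
        Tie groups: |d|=2 (t=2), |d|=6 (t=2); sum(t^3 - t) = 12.
        Var[W] = n(n+1)(2n+1)/24 - sum(t^3-t)/48 = 1224/24 - 12/48 = 50.75.
        z = (W - E[W]) / sqrt(Var[W]) = (10 - 18) / 7.1239 = -1.1230.
        Two-sided p = 2*Phi(z) = 0.261446.
Step 6: alpha = 0.1. fail to reject H0.

W+ = 26, W- = 10, W = min = 10, p = 0.261446, fail to reject H0.


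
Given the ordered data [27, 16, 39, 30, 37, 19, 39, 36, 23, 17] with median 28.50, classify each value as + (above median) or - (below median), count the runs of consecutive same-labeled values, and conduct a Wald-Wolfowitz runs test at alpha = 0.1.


Step 1: Compute median = 28.50; label A = above, B = below.
Labels in order: BBAAABAABB  (n_A = 5, n_B = 5)
Step 2: Count runs R = 5.
Step 3: Under H0 (random ordering), E[R] = 2*n_A*n_B/(n_A+n_B) + 1 = 2*5*5/10 + 1 = 6.0000.
        Var[R] = 2*n_A*n_B*(2*n_A*n_B - n_A - n_B) / ((n_A+n_B)^2 * (n_A+n_B-1)) = 2000/900 = 2.2222.
        SD[R] = 1.4907.
Step 4: Continuity-corrected z = (R + 0.5 - E[R]) / SD[R] = (5 + 0.5 - 6.0000) / 1.4907 = -0.3354.
Step 5: Two-sided p-value via normal approximation = 2*(1 - Phi(|z|)) = 0.737316.
Step 6: alpha = 0.1. fail to reject H0.

R = 5, z = -0.3354, p = 0.737316, fail to reject H0.


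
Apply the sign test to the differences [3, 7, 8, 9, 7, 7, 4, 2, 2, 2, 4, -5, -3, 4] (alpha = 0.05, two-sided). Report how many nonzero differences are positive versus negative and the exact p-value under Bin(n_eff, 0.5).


Step 1: Discard zero differences. Original n = 14; n_eff = number of nonzero differences = 14.
Nonzero differences (with sign): +3, +7, +8, +9, +7, +7, +4, +2, +2, +2, +4, -5, -3, +4
Step 2: Count signs: positive = 12, negative = 2.
Step 3: Under H0: P(positive) = 0.5, so the number of positives S ~ Bin(14, 0.5).
Step 4: Two-sided exact p-value = sum of Bin(14,0.5) probabilities at or below the observed probability = 0.012939.
Step 5: alpha = 0.05. reject H0.

n_eff = 14, pos = 12, neg = 2, p = 0.012939, reject H0.


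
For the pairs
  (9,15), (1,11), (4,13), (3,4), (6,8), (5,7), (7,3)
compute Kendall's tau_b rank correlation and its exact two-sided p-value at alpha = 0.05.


Step 1: Enumerate the 21 unordered pairs (i,j) with i<j and classify each by sign(x_j-x_i) * sign(y_j-y_i).
  (1,2):dx=-8,dy=-4->C; (1,3):dx=-5,dy=-2->C; (1,4):dx=-6,dy=-11->C; (1,5):dx=-3,dy=-7->C
  (1,6):dx=-4,dy=-8->C; (1,7):dx=-2,dy=-12->C; (2,3):dx=+3,dy=+2->C; (2,4):dx=+2,dy=-7->D
  (2,5):dx=+5,dy=-3->D; (2,6):dx=+4,dy=-4->D; (2,7):dx=+6,dy=-8->D; (3,4):dx=-1,dy=-9->C
  (3,5):dx=+2,dy=-5->D; (3,6):dx=+1,dy=-6->D; (3,7):dx=+3,dy=-10->D; (4,5):dx=+3,dy=+4->C
  (4,6):dx=+2,dy=+3->C; (4,7):dx=+4,dy=-1->D; (5,6):dx=-1,dy=-1->C; (5,7):dx=+1,dy=-5->D
  (6,7):dx=+2,dy=-4->D
Step 2: C = 11, D = 10, total pairs = 21.
Step 3: tau = (C - D)/(n(n-1)/2) = (11 - 10)/21 = 0.047619.
Step 4: Exact two-sided p-value (enumerate n! = 5040 permutations of y under H0): p = 1.000000.
Step 5: alpha = 0.05. fail to reject H0.

tau_b = 0.0476 (C=11, D=10), p = 1.000000, fail to reject H0.


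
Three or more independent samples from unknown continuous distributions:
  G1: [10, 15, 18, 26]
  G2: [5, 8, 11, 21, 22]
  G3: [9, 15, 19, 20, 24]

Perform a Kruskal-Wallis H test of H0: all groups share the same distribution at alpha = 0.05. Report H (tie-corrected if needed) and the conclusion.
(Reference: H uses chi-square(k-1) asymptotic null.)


Step 1: Combine all N = 14 observations and assign midranks.
sorted (value, group, rank): (5,G2,1), (8,G2,2), (9,G3,3), (10,G1,4), (11,G2,5), (15,G1,6.5), (15,G3,6.5), (18,G1,8), (19,G3,9), (20,G3,10), (21,G2,11), (22,G2,12), (24,G3,13), (26,G1,14)
Step 2: Sum ranks within each group.
R_1 = 32.5 (n_1 = 4)
R_2 = 31 (n_2 = 5)
R_3 = 41.5 (n_3 = 5)
Step 3: H = 12/(N(N+1)) * sum(R_i^2/n_i) - 3(N+1)
     = 12/(14*15) * (32.5^2/4 + 31^2/5 + 41.5^2/5) - 3*15
     = 0.057143 * 800.712 - 45
     = 0.755000.
Step 4: Ties present; correction factor C = 1 - 6/(14^3 - 14) = 0.997802. Corrected H = 0.755000 / 0.997802 = 0.756663.
Step 5: Under H0, H ~ chi^2(2); p-value = 0.685003.
Step 6: alpha = 0.05. fail to reject H0.

H = 0.7567, df = 2, p = 0.685003, fail to reject H0.


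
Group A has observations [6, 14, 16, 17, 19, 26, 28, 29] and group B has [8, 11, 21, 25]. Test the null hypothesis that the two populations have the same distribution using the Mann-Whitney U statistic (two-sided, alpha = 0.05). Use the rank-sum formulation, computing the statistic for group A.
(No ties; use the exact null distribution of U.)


Step 1: Combine and sort all 12 observations; assign midranks.
sorted (value, group): (6,X), (8,Y), (11,Y), (14,X), (16,X), (17,X), (19,X), (21,Y), (25,Y), (26,X), (28,X), (29,X)
ranks: 6->1, 8->2, 11->3, 14->4, 16->5, 17->6, 19->7, 21->8, 25->9, 26->10, 28->11, 29->12
Step 2: Rank sum for X: R1 = 1 + 4 + 5 + 6 + 7 + 10 + 11 + 12 = 56.
Step 3: U_X = R1 - n1(n1+1)/2 = 56 - 8*9/2 = 56 - 36 = 20.
       U_Y = n1*n2 - U_X = 32 - 20 = 12.
Step 4: No ties, so the exact null distribution of U (based on enumerating the C(12,8) = 495 equally likely rank assignments) gives the two-sided p-value.
Step 5: p-value = 0.569697; compare to alpha = 0.05. fail to reject H0.

U_X = 20, p = 0.569697, fail to reject H0 at alpha = 0.05.


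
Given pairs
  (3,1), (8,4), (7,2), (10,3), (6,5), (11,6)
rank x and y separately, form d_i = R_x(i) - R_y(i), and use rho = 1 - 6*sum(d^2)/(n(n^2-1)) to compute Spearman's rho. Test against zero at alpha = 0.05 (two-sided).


Step 1: Rank x and y separately (midranks; no ties here).
rank(x): 3->1, 8->4, 7->3, 10->5, 6->2, 11->6
rank(y): 1->1, 4->4, 2->2, 3->3, 5->5, 6->6
Step 2: d_i = R_x(i) - R_y(i); compute d_i^2.
  (1-1)^2=0, (4-4)^2=0, (3-2)^2=1, (5-3)^2=4, (2-5)^2=9, (6-6)^2=0
sum(d^2) = 14.
Step 3: rho = 1 - 6*14 / (6*(6^2 - 1)) = 1 - 84/210 = 0.600000.
Step 4: Under H0, t = rho * sqrt((n-2)/(1-rho^2)) = 1.5000 ~ t(4).
Step 5: Two-sided p-value from the t-distribution with 4 df = 0.208000.
Step 6: alpha = 0.05. fail to reject H0.

rho = 0.6000, p = 0.208000, fail to reject H0 at alpha = 0.05.


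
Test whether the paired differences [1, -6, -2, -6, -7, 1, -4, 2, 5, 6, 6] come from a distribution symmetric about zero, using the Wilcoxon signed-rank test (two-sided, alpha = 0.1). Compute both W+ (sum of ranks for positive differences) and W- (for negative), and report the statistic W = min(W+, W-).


Step 1: Drop any zero differences (none here) and take |d_i|.
|d| = [1, 6, 2, 6, 7, 1, 4, 2, 5, 6, 6]
Step 2: Midrank |d_i| (ties get averaged ranks).
ranks: |1|->1.5, |6|->8.5, |2|->3.5, |6|->8.5, |7|->11, |1|->1.5, |4|->5, |2|->3.5, |5|->6, |6|->8.5, |6|->8.5
Step 3: Attach original signs; sum ranks with positive sign and with negative sign.
W+ = 1.5 + 1.5 + 3.5 + 6 + 8.5 + 8.5 = 29.5
W- = 8.5 + 3.5 + 8.5 + 11 + 5 = 36.5
(Check: W+ + W- = 66 should equal n(n+1)/2 = 66.)
Step 4: Test statistic W = min(W+, W-) = 29.5.
Step 5: Ties in |d|, so use the tie-corrected normal approximation.
        E[W] = n(n+1)/4 = 11*12/4 = 33.
        Tie groups: |d|=1 (t=2), |d|=2 (t=2), |d|=6 (t=4); sum(t^3 - t) = 72.
        Var[W] = n(n+1)(2n+1)/24 - sum(t^3-t)/48 = 3036/24 - 72/48 = 125.
        z = (W - E[W]) / sqrt(Var[W]) = (29.5 - 33) / 11.1803 = -0.3130.
        Two-sided p = 2*Phi(z) = 0.754243.
Step 6: alpha = 0.1. fail to reject H0.

W+ = 29.5, W- = 36.5, W = min = 29.5, p = 0.754243, fail to reject H0.


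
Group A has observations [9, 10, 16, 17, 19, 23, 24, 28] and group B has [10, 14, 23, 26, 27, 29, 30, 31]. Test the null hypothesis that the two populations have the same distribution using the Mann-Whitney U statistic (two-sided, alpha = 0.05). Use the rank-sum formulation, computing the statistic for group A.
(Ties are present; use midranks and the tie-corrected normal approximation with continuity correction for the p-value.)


Step 1: Combine and sort all 16 observations; assign midranks.
sorted (value, group): (9,X), (10,X), (10,Y), (14,Y), (16,X), (17,X), (19,X), (23,X), (23,Y), (24,X), (26,Y), (27,Y), (28,X), (29,Y), (30,Y), (31,Y)
ranks: 9->1, 10->2.5, 10->2.5, 14->4, 16->5, 17->6, 19->7, 23->8.5, 23->8.5, 24->10, 26->11, 27->12, 28->13, 29->14, 30->15, 31->16
Step 2: Rank sum for X: R1 = 1 + 2.5 + 5 + 6 + 7 + 8.5 + 10 + 13 = 53.
Step 3: U_X = R1 - n1(n1+1)/2 = 53 - 8*9/2 = 53 - 36 = 17.
       U_Y = n1*n2 - U_X = 64 - 17 = 47.
Step 4: Ties are present, so use the tie-corrected normal approximation (with continuity correction) for the p-value.
Step 5: p-value = 0.127247; compare to alpha = 0.05. fail to reject H0.

U_X = 17, p = 0.127247, fail to reject H0 at alpha = 0.05.


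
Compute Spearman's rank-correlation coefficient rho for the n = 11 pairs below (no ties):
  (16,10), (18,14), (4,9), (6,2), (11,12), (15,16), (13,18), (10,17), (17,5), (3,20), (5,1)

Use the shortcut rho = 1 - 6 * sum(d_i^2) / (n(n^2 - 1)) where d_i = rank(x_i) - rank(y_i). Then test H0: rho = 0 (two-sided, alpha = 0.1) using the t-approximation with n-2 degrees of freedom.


Step 1: Rank x and y separately (midranks; no ties here).
rank(x): 16->9, 18->11, 4->2, 6->4, 11->6, 15->8, 13->7, 10->5, 17->10, 3->1, 5->3
rank(y): 10->5, 14->7, 9->4, 2->2, 12->6, 16->8, 18->10, 17->9, 5->3, 20->11, 1->1
Step 2: d_i = R_x(i) - R_y(i); compute d_i^2.
  (9-5)^2=16, (11-7)^2=16, (2-4)^2=4, (4-2)^2=4, (6-6)^2=0, (8-8)^2=0, (7-10)^2=9, (5-9)^2=16, (10-3)^2=49, (1-11)^2=100, (3-1)^2=4
sum(d^2) = 218.
Step 3: rho = 1 - 6*218 / (11*(11^2 - 1)) = 1 - 1308/1320 = 0.009091.
Step 4: Under H0, t = rho * sqrt((n-2)/(1-rho^2)) = 0.0273 ~ t(9).
Step 5: Two-sided p-value from the t-distribution with 9 df = 0.978837.
Step 6: alpha = 0.1. fail to reject H0.

rho = 0.0091, p = 0.978837, fail to reject H0 at alpha = 0.1.


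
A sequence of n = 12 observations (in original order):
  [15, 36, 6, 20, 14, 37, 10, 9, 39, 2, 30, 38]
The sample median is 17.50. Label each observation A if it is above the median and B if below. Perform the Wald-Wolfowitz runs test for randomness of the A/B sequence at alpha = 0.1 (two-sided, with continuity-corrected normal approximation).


Step 1: Compute median = 17.50; label A = above, B = below.
Labels in order: BABABABBABAA  (n_A = 6, n_B = 6)
Step 2: Count runs R = 10.
Step 3: Under H0 (random ordering), E[R] = 2*n_A*n_B/(n_A+n_B) + 1 = 2*6*6/12 + 1 = 7.0000.
        Var[R] = 2*n_A*n_B*(2*n_A*n_B - n_A - n_B) / ((n_A+n_B)^2 * (n_A+n_B-1)) = 4320/1584 = 2.7273.
        SD[R] = 1.6514.
Step 4: Continuity-corrected z = (R - 0.5 - E[R]) / SD[R] = (10 - 0.5 - 7.0000) / 1.6514 = 1.5138.
Step 5: Two-sided p-value via normal approximation = 2*(1 - Phi(|z|)) = 0.130070.
Step 6: alpha = 0.1. fail to reject H0.

R = 10, z = 1.5138, p = 0.130070, fail to reject H0.


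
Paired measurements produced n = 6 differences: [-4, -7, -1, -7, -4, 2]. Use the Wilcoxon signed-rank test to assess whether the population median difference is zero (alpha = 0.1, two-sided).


Step 1: Drop any zero differences (none here) and take |d_i|.
|d| = [4, 7, 1, 7, 4, 2]
Step 2: Midrank |d_i| (ties get averaged ranks).
ranks: |4|->3.5, |7|->5.5, |1|->1, |7|->5.5, |4|->3.5, |2|->2
Step 3: Attach original signs; sum ranks with positive sign and with negative sign.
W+ = 2 = 2
W- = 3.5 + 5.5 + 1 + 5.5 + 3.5 = 19
(Check: W+ + W- = 21 should equal n(n+1)/2 = 21.)
Step 4: Test statistic W = min(W+, W-) = 2.
Step 5: Ties in |d|, so use the tie-corrected normal approximation.
        E[W] = n(n+1)/4 = 6*7/4 = 10.5.
        Tie groups: |d|=4 (t=2), |d|=7 (t=2); sum(t^3 - t) = 12.
        Var[W] = n(n+1)(2n+1)/24 - sum(t^3-t)/48 = 546/24 - 12/48 = 22.5.
        z = (W - E[W]) / sqrt(Var[W]) = (2 - 10.5) / 4.7434 = -1.7920.
        Two-sided p = 2*Phi(z) = 0.073140.
Step 6: alpha = 0.1. reject H0.

W+ = 2, W- = 19, W = min = 2, p = 0.073140, reject H0.


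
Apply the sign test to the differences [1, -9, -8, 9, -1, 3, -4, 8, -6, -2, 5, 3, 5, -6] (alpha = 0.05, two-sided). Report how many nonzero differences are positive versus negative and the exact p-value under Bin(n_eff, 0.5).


Step 1: Discard zero differences. Original n = 14; n_eff = number of nonzero differences = 14.
Nonzero differences (with sign): +1, -9, -8, +9, -1, +3, -4, +8, -6, -2, +5, +3, +5, -6
Step 2: Count signs: positive = 7, negative = 7.
Step 3: Under H0: P(positive) = 0.5, so the number of positives S ~ Bin(14, 0.5).
Step 4: Two-sided exact p-value = sum of Bin(14,0.5) probabilities at or below the observed probability = 1.000000.
Step 5: alpha = 0.05. fail to reject H0.

n_eff = 14, pos = 7, neg = 7, p = 1.000000, fail to reject H0.


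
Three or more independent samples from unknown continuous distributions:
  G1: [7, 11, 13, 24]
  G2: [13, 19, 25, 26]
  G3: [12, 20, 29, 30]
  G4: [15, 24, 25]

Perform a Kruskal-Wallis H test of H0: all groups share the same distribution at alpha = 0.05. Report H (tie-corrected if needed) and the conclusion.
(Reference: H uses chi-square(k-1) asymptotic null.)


Step 1: Combine all N = 15 observations and assign midranks.
sorted (value, group, rank): (7,G1,1), (11,G1,2), (12,G3,3), (13,G1,4.5), (13,G2,4.5), (15,G4,6), (19,G2,7), (20,G3,8), (24,G1,9.5), (24,G4,9.5), (25,G2,11.5), (25,G4,11.5), (26,G2,13), (29,G3,14), (30,G3,15)
Step 2: Sum ranks within each group.
R_1 = 17 (n_1 = 4)
R_2 = 36 (n_2 = 4)
R_3 = 40 (n_3 = 4)
R_4 = 27 (n_4 = 3)
Step 3: H = 12/(N(N+1)) * sum(R_i^2/n_i) - 3(N+1)
     = 12/(15*16) * (17^2/4 + 36^2/4 + 40^2/4 + 27^2/3) - 3*16
     = 0.050000 * 1039.25 - 48
     = 3.962500.
Step 4: Ties present; correction factor C = 1 - 18/(15^3 - 15) = 0.994643. Corrected H = 3.962500 / 0.994643 = 3.983842.
Step 5: Under H0, H ~ chi^2(3); p-value = 0.263214.
Step 6: alpha = 0.05. fail to reject H0.

H = 3.9838, df = 3, p = 0.263214, fail to reject H0.


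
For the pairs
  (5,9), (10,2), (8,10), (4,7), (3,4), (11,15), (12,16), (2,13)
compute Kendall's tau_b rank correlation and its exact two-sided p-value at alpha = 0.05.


Step 1: Enumerate the 28 unordered pairs (i,j) with i<j and classify each by sign(x_j-x_i) * sign(y_j-y_i).
  (1,2):dx=+5,dy=-7->D; (1,3):dx=+3,dy=+1->C; (1,4):dx=-1,dy=-2->C; (1,5):dx=-2,dy=-5->C
  (1,6):dx=+6,dy=+6->C; (1,7):dx=+7,dy=+7->C; (1,8):dx=-3,dy=+4->D; (2,3):dx=-2,dy=+8->D
  (2,4):dx=-6,dy=+5->D; (2,5):dx=-7,dy=+2->D; (2,6):dx=+1,dy=+13->C; (2,7):dx=+2,dy=+14->C
  (2,8):dx=-8,dy=+11->D; (3,4):dx=-4,dy=-3->C; (3,5):dx=-5,dy=-6->C; (3,6):dx=+3,dy=+5->C
  (3,7):dx=+4,dy=+6->C; (3,8):dx=-6,dy=+3->D; (4,5):dx=-1,dy=-3->C; (4,6):dx=+7,dy=+8->C
  (4,7):dx=+8,dy=+9->C; (4,8):dx=-2,dy=+6->D; (5,6):dx=+8,dy=+11->C; (5,7):dx=+9,dy=+12->C
  (5,8):dx=-1,dy=+9->D; (6,7):dx=+1,dy=+1->C; (6,8):dx=-9,dy=-2->C; (7,8):dx=-10,dy=-3->C
Step 2: C = 19, D = 9, total pairs = 28.
Step 3: tau = (C - D)/(n(n-1)/2) = (19 - 9)/28 = 0.357143.
Step 4: Exact two-sided p-value (enumerate n! = 40320 permutations of y under H0): p = 0.275099.
Step 5: alpha = 0.05. fail to reject H0.

tau_b = 0.3571 (C=19, D=9), p = 0.275099, fail to reject H0.


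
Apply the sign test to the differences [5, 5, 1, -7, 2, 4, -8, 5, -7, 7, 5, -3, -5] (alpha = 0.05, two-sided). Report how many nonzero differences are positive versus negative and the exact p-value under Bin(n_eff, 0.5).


Step 1: Discard zero differences. Original n = 13; n_eff = number of nonzero differences = 13.
Nonzero differences (with sign): +5, +5, +1, -7, +2, +4, -8, +5, -7, +7, +5, -3, -5
Step 2: Count signs: positive = 8, negative = 5.
Step 3: Under H0: P(positive) = 0.5, so the number of positives S ~ Bin(13, 0.5).
Step 4: Two-sided exact p-value = sum of Bin(13,0.5) probabilities at or below the observed probability = 0.581055.
Step 5: alpha = 0.05. fail to reject H0.

n_eff = 13, pos = 8, neg = 5, p = 0.581055, fail to reject H0.


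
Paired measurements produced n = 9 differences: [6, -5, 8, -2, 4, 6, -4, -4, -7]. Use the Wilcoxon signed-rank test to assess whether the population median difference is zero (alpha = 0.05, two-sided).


Step 1: Drop any zero differences (none here) and take |d_i|.
|d| = [6, 5, 8, 2, 4, 6, 4, 4, 7]
Step 2: Midrank |d_i| (ties get averaged ranks).
ranks: |6|->6.5, |5|->5, |8|->9, |2|->1, |4|->3, |6|->6.5, |4|->3, |4|->3, |7|->8
Step 3: Attach original signs; sum ranks with positive sign and with negative sign.
W+ = 6.5 + 9 + 3 + 6.5 = 25
W- = 5 + 1 + 3 + 3 + 8 = 20
(Check: W+ + W- = 45 should equal n(n+1)/2 = 45.)
Step 4: Test statistic W = min(W+, W-) = 20.
Step 5: Ties in |d|, so use the tie-corrected normal approximation.
        E[W] = n(n+1)/4 = 9*10/4 = 22.5.
        Tie groups: |d|=4 (t=3), |d|=6 (t=2); sum(t^3 - t) = 30.
        Var[W] = n(n+1)(2n+1)/24 - sum(t^3-t)/48 = 1710/24 - 30/48 = 70.625.
        z = (W - E[W]) / sqrt(Var[W]) = (20 - 22.5) / 8.4039 = -0.2975.
        Two-sided p = 2*Phi(z) = 0.766099.
Step 6: alpha = 0.05. fail to reject H0.

W+ = 25, W- = 20, W = min = 20, p = 0.766099, fail to reject H0.


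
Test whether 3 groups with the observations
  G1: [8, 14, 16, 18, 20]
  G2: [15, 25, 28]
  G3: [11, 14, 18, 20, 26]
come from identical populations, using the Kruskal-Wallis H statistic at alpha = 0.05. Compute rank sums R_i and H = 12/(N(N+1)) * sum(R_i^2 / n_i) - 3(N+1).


Step 1: Combine all N = 13 observations and assign midranks.
sorted (value, group, rank): (8,G1,1), (11,G3,2), (14,G1,3.5), (14,G3,3.5), (15,G2,5), (16,G1,6), (18,G1,7.5), (18,G3,7.5), (20,G1,9.5), (20,G3,9.5), (25,G2,11), (26,G3,12), (28,G2,13)
Step 2: Sum ranks within each group.
R_1 = 27.5 (n_1 = 5)
R_2 = 29 (n_2 = 3)
R_3 = 34.5 (n_3 = 5)
Step 3: H = 12/(N(N+1)) * sum(R_i^2/n_i) - 3(N+1)
     = 12/(13*14) * (27.5^2/5 + 29^2/3 + 34.5^2/5) - 3*14
     = 0.065934 * 669.633 - 42
     = 2.151648.
Step 4: Ties present; correction factor C = 1 - 18/(13^3 - 13) = 0.991758. Corrected H = 2.151648 / 0.991758 = 2.169529.
Step 5: Under H0, H ~ chi^2(2); p-value = 0.337981.
Step 6: alpha = 0.05. fail to reject H0.

H = 2.1695, df = 2, p = 0.337981, fail to reject H0.


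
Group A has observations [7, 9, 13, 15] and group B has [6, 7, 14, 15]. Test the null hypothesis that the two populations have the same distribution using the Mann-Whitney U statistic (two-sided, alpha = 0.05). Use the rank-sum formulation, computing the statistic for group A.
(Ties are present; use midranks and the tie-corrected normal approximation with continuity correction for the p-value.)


Step 1: Combine and sort all 8 observations; assign midranks.
sorted (value, group): (6,Y), (7,X), (7,Y), (9,X), (13,X), (14,Y), (15,X), (15,Y)
ranks: 6->1, 7->2.5, 7->2.5, 9->4, 13->5, 14->6, 15->7.5, 15->7.5
Step 2: Rank sum for X: R1 = 2.5 + 4 + 5 + 7.5 = 19.
Step 3: U_X = R1 - n1(n1+1)/2 = 19 - 4*5/2 = 19 - 10 = 9.
       U_Y = n1*n2 - U_X = 16 - 9 = 7.
Step 4: Ties are present, so use the tie-corrected normal approximation (with continuity correction) for the p-value.
Step 5: p-value = 0.883853; compare to alpha = 0.05. fail to reject H0.

U_X = 9, p = 0.883853, fail to reject H0 at alpha = 0.05.


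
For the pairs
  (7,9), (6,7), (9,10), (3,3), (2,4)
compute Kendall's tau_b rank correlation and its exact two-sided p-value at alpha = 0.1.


Step 1: Enumerate the 10 unordered pairs (i,j) with i<j and classify each by sign(x_j-x_i) * sign(y_j-y_i).
  (1,2):dx=-1,dy=-2->C; (1,3):dx=+2,dy=+1->C; (1,4):dx=-4,dy=-6->C; (1,5):dx=-5,dy=-5->C
  (2,3):dx=+3,dy=+3->C; (2,4):dx=-3,dy=-4->C; (2,5):dx=-4,dy=-3->C; (3,4):dx=-6,dy=-7->C
  (3,5):dx=-7,dy=-6->C; (4,5):dx=-1,dy=+1->D
Step 2: C = 9, D = 1, total pairs = 10.
Step 3: tau = (C - D)/(n(n-1)/2) = (9 - 1)/10 = 0.800000.
Step 4: Exact two-sided p-value (enumerate n! = 120 permutations of y under H0): p = 0.083333.
Step 5: alpha = 0.1. reject H0.

tau_b = 0.8000 (C=9, D=1), p = 0.083333, reject H0.


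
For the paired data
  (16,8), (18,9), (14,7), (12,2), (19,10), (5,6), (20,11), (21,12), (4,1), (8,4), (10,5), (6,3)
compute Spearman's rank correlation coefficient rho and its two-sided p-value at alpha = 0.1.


Step 1: Rank x and y separately (midranks; no ties here).
rank(x): 16->8, 18->9, 14->7, 12->6, 19->10, 5->2, 20->11, 21->12, 4->1, 8->4, 10->5, 6->3
rank(y): 8->8, 9->9, 7->7, 2->2, 10->10, 6->6, 11->11, 12->12, 1->1, 4->4, 5->5, 3->3
Step 2: d_i = R_x(i) - R_y(i); compute d_i^2.
  (8-8)^2=0, (9-9)^2=0, (7-7)^2=0, (6-2)^2=16, (10-10)^2=0, (2-6)^2=16, (11-11)^2=0, (12-12)^2=0, (1-1)^2=0, (4-4)^2=0, (5-5)^2=0, (3-3)^2=0
sum(d^2) = 32.
Step 3: rho = 1 - 6*32 / (12*(12^2 - 1)) = 1 - 192/1716 = 0.888112.
Step 4: Under H0, t = rho * sqrt((n-2)/(1-rho^2)) = 6.1103 ~ t(10).
Step 5: Two-sided p-value from the t-distribution with 10 df = 0.000114.
Step 6: alpha = 0.1. reject H0.

rho = 0.8881, p = 0.000114, reject H0 at alpha = 0.1.


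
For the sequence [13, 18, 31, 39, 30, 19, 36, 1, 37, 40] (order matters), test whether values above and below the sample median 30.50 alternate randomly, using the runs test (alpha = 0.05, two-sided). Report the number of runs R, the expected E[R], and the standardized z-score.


Step 1: Compute median = 30.50; label A = above, B = below.
Labels in order: BBAABBABAA  (n_A = 5, n_B = 5)
Step 2: Count runs R = 6.
Step 3: Under H0 (random ordering), E[R] = 2*n_A*n_B/(n_A+n_B) + 1 = 2*5*5/10 + 1 = 6.0000.
        Var[R] = 2*n_A*n_B*(2*n_A*n_B - n_A - n_B) / ((n_A+n_B)^2 * (n_A+n_B-1)) = 2000/900 = 2.2222.
        SD[R] = 1.4907.
Step 4: R = E[R], so z = 0 with no continuity correction.
Step 5: Two-sided p-value via normal approximation = 2*(1 - Phi(|z|)) = 1.000000.
Step 6: alpha = 0.05. fail to reject H0.

R = 6, z = 0.0000, p = 1.000000, fail to reject H0.


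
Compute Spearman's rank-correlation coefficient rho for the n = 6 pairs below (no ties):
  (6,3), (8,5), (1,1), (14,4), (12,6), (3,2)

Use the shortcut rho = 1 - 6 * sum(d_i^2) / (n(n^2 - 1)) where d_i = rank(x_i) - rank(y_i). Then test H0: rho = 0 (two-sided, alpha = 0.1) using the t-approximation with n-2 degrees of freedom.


Step 1: Rank x and y separately (midranks; no ties here).
rank(x): 6->3, 8->4, 1->1, 14->6, 12->5, 3->2
rank(y): 3->3, 5->5, 1->1, 4->4, 6->6, 2->2
Step 2: d_i = R_x(i) - R_y(i); compute d_i^2.
  (3-3)^2=0, (4-5)^2=1, (1-1)^2=0, (6-4)^2=4, (5-6)^2=1, (2-2)^2=0
sum(d^2) = 6.
Step 3: rho = 1 - 6*6 / (6*(6^2 - 1)) = 1 - 36/210 = 0.828571.
Step 4: Under H0, t = rho * sqrt((n-2)/(1-rho^2)) = 2.9598 ~ t(4).
Step 5: Two-sided p-value from the t-distribution with 4 df = 0.041563.
Step 6: alpha = 0.1. reject H0.

rho = 0.8286, p = 0.041563, reject H0 at alpha = 0.1.


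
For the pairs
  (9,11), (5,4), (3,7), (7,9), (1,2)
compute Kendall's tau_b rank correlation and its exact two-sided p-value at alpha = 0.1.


Step 1: Enumerate the 10 unordered pairs (i,j) with i<j and classify each by sign(x_j-x_i) * sign(y_j-y_i).
  (1,2):dx=-4,dy=-7->C; (1,3):dx=-6,dy=-4->C; (1,4):dx=-2,dy=-2->C; (1,5):dx=-8,dy=-9->C
  (2,3):dx=-2,dy=+3->D; (2,4):dx=+2,dy=+5->C; (2,5):dx=-4,dy=-2->C; (3,4):dx=+4,dy=+2->C
  (3,5):dx=-2,dy=-5->C; (4,5):dx=-6,dy=-7->C
Step 2: C = 9, D = 1, total pairs = 10.
Step 3: tau = (C - D)/(n(n-1)/2) = (9 - 1)/10 = 0.800000.
Step 4: Exact two-sided p-value (enumerate n! = 120 permutations of y under H0): p = 0.083333.
Step 5: alpha = 0.1. reject H0.

tau_b = 0.8000 (C=9, D=1), p = 0.083333, reject H0.


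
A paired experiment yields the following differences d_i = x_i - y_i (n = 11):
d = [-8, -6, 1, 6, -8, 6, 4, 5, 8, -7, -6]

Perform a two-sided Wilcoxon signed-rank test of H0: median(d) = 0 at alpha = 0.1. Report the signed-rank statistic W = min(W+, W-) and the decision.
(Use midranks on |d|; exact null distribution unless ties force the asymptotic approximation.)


Step 1: Drop any zero differences (none here) and take |d_i|.
|d| = [8, 6, 1, 6, 8, 6, 4, 5, 8, 7, 6]
Step 2: Midrank |d_i| (ties get averaged ranks).
ranks: |8|->10, |6|->5.5, |1|->1, |6|->5.5, |8|->10, |6|->5.5, |4|->2, |5|->3, |8|->10, |7|->8, |6|->5.5
Step 3: Attach original signs; sum ranks with positive sign and with negative sign.
W+ = 1 + 5.5 + 5.5 + 2 + 3 + 10 = 27
W- = 10 + 5.5 + 10 + 8 + 5.5 = 39
(Check: W+ + W- = 66 should equal n(n+1)/2 = 66.)
Step 4: Test statistic W = min(W+, W-) = 27.
Step 5: Ties in |d|, so use the tie-corrected normal approximation.
        E[W] = n(n+1)/4 = 11*12/4 = 33.
        Tie groups: |d|=6 (t=4), |d|=8 (t=3); sum(t^3 - t) = 84.
        Var[W] = n(n+1)(2n+1)/24 - sum(t^3-t)/48 = 3036/24 - 84/48 = 124.75.
        z = (W - E[W]) / sqrt(Var[W]) = (27 - 33) / 11.1692 = -0.5372.
        Two-sided p = 2*Phi(z) = 0.591134.
Step 6: alpha = 0.1. fail to reject H0.

W+ = 27, W- = 39, W = min = 27, p = 0.591134, fail to reject H0.


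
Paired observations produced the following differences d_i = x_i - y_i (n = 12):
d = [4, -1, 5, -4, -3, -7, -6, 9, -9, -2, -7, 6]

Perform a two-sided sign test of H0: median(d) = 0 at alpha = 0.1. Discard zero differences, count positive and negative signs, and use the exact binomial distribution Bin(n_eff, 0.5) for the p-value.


Step 1: Discard zero differences. Original n = 12; n_eff = number of nonzero differences = 12.
Nonzero differences (with sign): +4, -1, +5, -4, -3, -7, -6, +9, -9, -2, -7, +6
Step 2: Count signs: positive = 4, negative = 8.
Step 3: Under H0: P(positive) = 0.5, so the number of positives S ~ Bin(12, 0.5).
Step 4: Two-sided exact p-value = sum of Bin(12,0.5) probabilities at or below the observed probability = 0.387695.
Step 5: alpha = 0.1. fail to reject H0.

n_eff = 12, pos = 4, neg = 8, p = 0.387695, fail to reject H0.


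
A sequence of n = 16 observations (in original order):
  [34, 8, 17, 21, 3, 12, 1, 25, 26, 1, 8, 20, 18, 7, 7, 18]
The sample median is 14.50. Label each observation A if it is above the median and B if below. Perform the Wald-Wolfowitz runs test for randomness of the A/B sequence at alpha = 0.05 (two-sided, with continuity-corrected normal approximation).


Step 1: Compute median = 14.50; label A = above, B = below.
Labels in order: ABAABBBAABBAABBA  (n_A = 8, n_B = 8)
Step 2: Count runs R = 9.
Step 3: Under H0 (random ordering), E[R] = 2*n_A*n_B/(n_A+n_B) + 1 = 2*8*8/16 + 1 = 9.0000.
        Var[R] = 2*n_A*n_B*(2*n_A*n_B - n_A - n_B) / ((n_A+n_B)^2 * (n_A+n_B-1)) = 14336/3840 = 3.7333.
        SD[R] = 1.9322.
Step 4: R = E[R], so z = 0 with no continuity correction.
Step 5: Two-sided p-value via normal approximation = 2*(1 - Phi(|z|)) = 1.000000.
Step 6: alpha = 0.05. fail to reject H0.

R = 9, z = 0.0000, p = 1.000000, fail to reject H0.


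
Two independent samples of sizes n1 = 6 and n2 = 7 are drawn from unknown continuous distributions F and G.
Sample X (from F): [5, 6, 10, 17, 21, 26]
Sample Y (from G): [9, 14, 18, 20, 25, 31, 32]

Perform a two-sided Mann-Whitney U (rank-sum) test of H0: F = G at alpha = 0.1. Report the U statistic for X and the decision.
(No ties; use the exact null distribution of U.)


Step 1: Combine and sort all 13 observations; assign midranks.
sorted (value, group): (5,X), (6,X), (9,Y), (10,X), (14,Y), (17,X), (18,Y), (20,Y), (21,X), (25,Y), (26,X), (31,Y), (32,Y)
ranks: 5->1, 6->2, 9->3, 10->4, 14->5, 17->6, 18->7, 20->8, 21->9, 25->10, 26->11, 31->12, 32->13
Step 2: Rank sum for X: R1 = 1 + 2 + 4 + 6 + 9 + 11 = 33.
Step 3: U_X = R1 - n1(n1+1)/2 = 33 - 6*7/2 = 33 - 21 = 12.
       U_Y = n1*n2 - U_X = 42 - 12 = 30.
Step 4: No ties, so the exact null distribution of U (based on enumerating the C(13,6) = 1716 equally likely rank assignments) gives the two-sided p-value.
Step 5: p-value = 0.234266; compare to alpha = 0.1. fail to reject H0.

U_X = 12, p = 0.234266, fail to reject H0 at alpha = 0.1.


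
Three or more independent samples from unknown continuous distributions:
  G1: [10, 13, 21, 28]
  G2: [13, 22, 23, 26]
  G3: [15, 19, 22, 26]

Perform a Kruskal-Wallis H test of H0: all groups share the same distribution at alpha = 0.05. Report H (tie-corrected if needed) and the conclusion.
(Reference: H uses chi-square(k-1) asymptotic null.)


Step 1: Combine all N = 12 observations and assign midranks.
sorted (value, group, rank): (10,G1,1), (13,G1,2.5), (13,G2,2.5), (15,G3,4), (19,G3,5), (21,G1,6), (22,G2,7.5), (22,G3,7.5), (23,G2,9), (26,G2,10.5), (26,G3,10.5), (28,G1,12)
Step 2: Sum ranks within each group.
R_1 = 21.5 (n_1 = 4)
R_2 = 29.5 (n_2 = 4)
R_3 = 27 (n_3 = 4)
Step 3: H = 12/(N(N+1)) * sum(R_i^2/n_i) - 3(N+1)
     = 12/(12*13) * (21.5^2/4 + 29.5^2/4 + 27^2/4) - 3*13
     = 0.076923 * 515.375 - 39
     = 0.644231.
Step 4: Ties present; correction factor C = 1 - 18/(12^3 - 12) = 0.989510. Corrected H = 0.644231 / 0.989510 = 0.651060.
Step 5: Under H0, H ~ chi^2(2); p-value = 0.722144.
Step 6: alpha = 0.05. fail to reject H0.

H = 0.6511, df = 2, p = 0.722144, fail to reject H0.


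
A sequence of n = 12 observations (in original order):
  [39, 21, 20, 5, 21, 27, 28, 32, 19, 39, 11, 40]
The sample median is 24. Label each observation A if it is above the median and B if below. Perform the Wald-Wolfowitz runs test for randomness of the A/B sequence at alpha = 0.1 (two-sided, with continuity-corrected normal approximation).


Step 1: Compute median = 24; label A = above, B = below.
Labels in order: ABBBBAAABABA  (n_A = 6, n_B = 6)
Step 2: Count runs R = 7.
Step 3: Under H0 (random ordering), E[R] = 2*n_A*n_B/(n_A+n_B) + 1 = 2*6*6/12 + 1 = 7.0000.
        Var[R] = 2*n_A*n_B*(2*n_A*n_B - n_A - n_B) / ((n_A+n_B)^2 * (n_A+n_B-1)) = 4320/1584 = 2.7273.
        SD[R] = 1.6514.
Step 4: R = E[R], so z = 0 with no continuity correction.
Step 5: Two-sided p-value via normal approximation = 2*(1 - Phi(|z|)) = 1.000000.
Step 6: alpha = 0.1. fail to reject H0.

R = 7, z = 0.0000, p = 1.000000, fail to reject H0.


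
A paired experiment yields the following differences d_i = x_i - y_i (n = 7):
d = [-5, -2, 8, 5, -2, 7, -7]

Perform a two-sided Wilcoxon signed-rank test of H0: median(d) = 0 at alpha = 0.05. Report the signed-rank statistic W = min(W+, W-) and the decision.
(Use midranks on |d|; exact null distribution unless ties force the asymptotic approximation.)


Step 1: Drop any zero differences (none here) and take |d_i|.
|d| = [5, 2, 8, 5, 2, 7, 7]
Step 2: Midrank |d_i| (ties get averaged ranks).
ranks: |5|->3.5, |2|->1.5, |8|->7, |5|->3.5, |2|->1.5, |7|->5.5, |7|->5.5
Step 3: Attach original signs; sum ranks with positive sign and with negative sign.
W+ = 7 + 3.5 + 5.5 = 16
W- = 3.5 + 1.5 + 1.5 + 5.5 = 12
(Check: W+ + W- = 28 should equal n(n+1)/2 = 28.)
Step 4: Test statistic W = min(W+, W-) = 12.
Step 5: Ties in |d|, so use the tie-corrected normal approximation.
        E[W] = n(n+1)/4 = 7*8/4 = 14.
        Tie groups: |d|=2 (t=2), |d|=5 (t=2), |d|=7 (t=2); sum(t^3 - t) = 18.
        Var[W] = n(n+1)(2n+1)/24 - sum(t^3-t)/48 = 840/24 - 18/48 = 34.625.
        z = (W - E[W]) / sqrt(Var[W]) = (12 - 14) / 5.8843 = -0.3399.
        Two-sided p = 2*Phi(z) = 0.733941.
Step 6: alpha = 0.05. fail to reject H0.

W+ = 16, W- = 12, W = min = 12, p = 0.733941, fail to reject H0.
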